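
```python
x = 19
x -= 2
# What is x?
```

Trace:
`x = 19` → x = 19
`x -= 2` → x = 17
So x = 17

Answer: 17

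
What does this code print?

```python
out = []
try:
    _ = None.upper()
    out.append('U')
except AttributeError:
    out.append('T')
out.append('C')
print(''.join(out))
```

Execution trace: 'T' (except AttributeError) → 'C' (after the try/except). Output: TC

Answer: TC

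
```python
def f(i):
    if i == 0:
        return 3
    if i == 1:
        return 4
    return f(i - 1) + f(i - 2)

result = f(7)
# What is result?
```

Build up from base cases: f(0)=3, f(1)=4, f(2)=7, f(3)=11, f(4)=18, f(5)=29, f(6)=47, ..., f(7)=76

Answer: 76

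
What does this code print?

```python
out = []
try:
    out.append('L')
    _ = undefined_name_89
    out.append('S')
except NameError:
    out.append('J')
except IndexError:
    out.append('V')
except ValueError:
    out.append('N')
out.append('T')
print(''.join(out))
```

Execution trace: 'L' (try body) → 'J' (except NameError) → 'T' (after the try/except). Output: LJT

Answer: LJT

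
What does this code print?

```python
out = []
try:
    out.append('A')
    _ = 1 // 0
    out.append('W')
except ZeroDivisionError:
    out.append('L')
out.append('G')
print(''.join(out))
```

Execution trace: 'A' (try body) → 'L' (except ZeroDivisionError) → 'G' (after the try/except). Output: ALG

Answer: ALG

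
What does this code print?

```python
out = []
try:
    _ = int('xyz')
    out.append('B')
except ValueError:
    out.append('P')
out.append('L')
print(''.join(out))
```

Execution trace: 'P' (except ValueError) → 'L' (after the try/except). Output: PL

Answer: PL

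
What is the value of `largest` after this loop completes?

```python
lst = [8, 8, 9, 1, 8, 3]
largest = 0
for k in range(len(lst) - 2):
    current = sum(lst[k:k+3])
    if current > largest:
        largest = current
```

Max sum of 3-element window in [8, 8, 9, 1, 8, 3]
`largest` takes the values: 0 → 25

Answer: 25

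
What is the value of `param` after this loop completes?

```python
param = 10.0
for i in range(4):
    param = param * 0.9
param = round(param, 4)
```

Exponential decay: 10.0 * 0.9^4
`param` takes the values: 10.0 → 9.0 → 8.1 → 7.29 → 6.561

Answer: 6.561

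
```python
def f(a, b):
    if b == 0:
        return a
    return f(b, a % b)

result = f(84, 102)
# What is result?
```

f(84, 102) -> f(102, 84) -> f(84, 18) -> f(18, 12) -> f(12, 6) -> f(6, 0) -> 6

Answer: 6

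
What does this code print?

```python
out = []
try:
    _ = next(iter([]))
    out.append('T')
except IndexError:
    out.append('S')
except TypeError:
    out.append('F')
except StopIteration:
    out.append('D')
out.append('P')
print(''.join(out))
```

Execution trace: 'D' (except StopIteration) → 'P' (after the try/except). Output: DP

Answer: DP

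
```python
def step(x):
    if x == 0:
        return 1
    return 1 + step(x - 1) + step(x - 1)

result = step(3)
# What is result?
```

step(x) = 1 + 2·step(x-1), step(0)=1. Closed form: (1+1)·2^3 - 1 = 15.

Answer: 15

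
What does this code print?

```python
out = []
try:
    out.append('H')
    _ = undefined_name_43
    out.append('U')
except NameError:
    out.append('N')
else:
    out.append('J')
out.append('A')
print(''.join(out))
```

Execution trace: 'H' (try body) → 'N' (except NameError) → 'A' (after the try/except). Output: HNA

Answer: HNA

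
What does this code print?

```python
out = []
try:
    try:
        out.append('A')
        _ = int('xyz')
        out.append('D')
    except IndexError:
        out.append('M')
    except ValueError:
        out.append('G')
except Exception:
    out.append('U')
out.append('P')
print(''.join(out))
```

Execution trace: 'A' (inner try body) → 'G' (inner except ValueError) → 'P' (after the try/except). Output: AGP

Answer: AGP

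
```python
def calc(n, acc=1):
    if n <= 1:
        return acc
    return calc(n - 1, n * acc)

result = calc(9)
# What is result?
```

Accumulator trace (n, acc): (9, 1) -> (8, 9) -> (7, 72) -> (6, 504) -> (5, 3024) -> (4, 15120) -> (3, 60480) -> (2, 181440) -> (1, 362880) -> return 362880

Answer: 362880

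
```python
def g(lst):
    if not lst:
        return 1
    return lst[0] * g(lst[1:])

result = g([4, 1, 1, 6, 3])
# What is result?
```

Product over [4, 1, 1, 6, 3] = 4 * 1 * 1 * 6 * 3 = 72

Answer: 72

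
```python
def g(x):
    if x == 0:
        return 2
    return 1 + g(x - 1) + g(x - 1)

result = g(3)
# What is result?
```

g(x) = 1 + 2·g(x-1), g(0)=2. Closed form: (2+1)·2^3 - 1 = 23.

Answer: 23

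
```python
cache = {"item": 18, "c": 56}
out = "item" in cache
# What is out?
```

Trace:
`cache = {"item": 18, "c": 56}` → cache = {'item': 18, 'c': 56}
`out = "item" in cache` → out = True
So out = True

Answer: True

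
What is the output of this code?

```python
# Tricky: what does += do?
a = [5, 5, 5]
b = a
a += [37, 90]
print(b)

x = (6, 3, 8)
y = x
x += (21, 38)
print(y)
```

Key concept: += behavior differs for mutable vs immutable.
Step by step:
`a = [5, 5, 5]` → a = [5, 5, 5]
`b = a` → b = [5, 5, 5] (same object as a)
`a += [37, 90]` → a = [5, 5, 5, 37, 90] (same object as b); b = [5, 5, 5, 37, 90] (same object as a)
`print(b)` → prints [5, 5, 5, 37, 90]
`x = (6, 3, 8)` → x = (6, 3, 8)
`y = x` → y = (6, 3, 8)
`x += (21, 38)` → x = (6, 3, 8, 21, 38)
`print(y)` → prints (6, 3, 8)

Answer:
[5, 5, 5, 37, 90]
(6, 3, 8)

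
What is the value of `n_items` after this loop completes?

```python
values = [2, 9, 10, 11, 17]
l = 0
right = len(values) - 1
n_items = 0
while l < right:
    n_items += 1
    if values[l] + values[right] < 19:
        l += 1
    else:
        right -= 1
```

Steps to find pair summing to 19
`n_items` takes the values: 0 → 1 → 2 → 3 → 4

Answer: 4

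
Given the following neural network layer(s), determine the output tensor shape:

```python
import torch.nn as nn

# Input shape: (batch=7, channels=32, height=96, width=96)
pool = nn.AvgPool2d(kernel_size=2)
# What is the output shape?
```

Input: (7, 32, 96, 96) -> Output: (7, 32, 48, 48)

Answer: (7, 32, 48, 48)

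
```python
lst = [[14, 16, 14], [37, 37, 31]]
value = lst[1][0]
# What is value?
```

Trace:
`lst = [[14, 16, 14], [37, 37, 31]]` → lst = [[14, 16, 14], [37, 37, 31]]
`value = lst[1][0]` → value = 37
So value = 37

Answer: 37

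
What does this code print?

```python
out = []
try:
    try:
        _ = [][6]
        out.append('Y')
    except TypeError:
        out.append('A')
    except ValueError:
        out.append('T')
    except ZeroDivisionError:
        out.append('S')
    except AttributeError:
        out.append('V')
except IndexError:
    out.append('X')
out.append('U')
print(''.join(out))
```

Execution trace: 'X' (outer except IndexError) → 'U' (after the try/except). Output: XU

Answer: XU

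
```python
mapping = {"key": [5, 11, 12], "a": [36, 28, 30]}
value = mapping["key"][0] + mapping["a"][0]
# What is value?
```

Trace:
`mapping = {"key": [5, 11, 12], "a": [36, 28, 30]}` → mapping = {'key': [5, 11, 12], 'a': [36, 28, 30]}
`value = mapping["key"][0] + mapping["a"][0]` → value = 41
So value = 41

Answer: 41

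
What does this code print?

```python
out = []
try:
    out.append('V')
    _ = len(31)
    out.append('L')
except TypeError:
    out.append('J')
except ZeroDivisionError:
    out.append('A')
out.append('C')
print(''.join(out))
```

Execution trace: 'V' (try body) → 'J' (except TypeError) → 'C' (after the try/except). Output: VJC

Answer: VJC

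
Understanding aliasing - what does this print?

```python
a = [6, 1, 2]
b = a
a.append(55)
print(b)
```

Key concept: basic list aliasing.
Step by step:
`a = [6, 1, 2]` → a = [6, 1, 2]
`b = a` → b = [6, 1, 2] (same object as a)
`a.append(55)` → a = [6, 1, 2, 55] (same object as b); b = [6, 1, 2, 55] (same object as a)
`print(b)` → prints [6, 1, 2, 55]

Answer: [6, 1, 2, 55]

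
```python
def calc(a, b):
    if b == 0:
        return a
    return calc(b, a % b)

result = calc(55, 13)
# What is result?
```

calc(55, 13) -> calc(13, 3) -> calc(3, 1) -> calc(1, 0) -> 1

Answer: 1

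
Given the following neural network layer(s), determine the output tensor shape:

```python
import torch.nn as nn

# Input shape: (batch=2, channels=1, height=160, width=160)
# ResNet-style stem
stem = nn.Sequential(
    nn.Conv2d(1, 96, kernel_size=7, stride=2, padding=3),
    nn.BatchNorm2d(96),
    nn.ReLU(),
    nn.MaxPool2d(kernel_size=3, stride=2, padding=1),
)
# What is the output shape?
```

Input: (2, 1, 160, 160) -> after Conv2d 7x7 stride=2: (2, 96, 80, 80) -> Output: (2, 96, 40, 40)

Answer: (2, 96, 40, 40)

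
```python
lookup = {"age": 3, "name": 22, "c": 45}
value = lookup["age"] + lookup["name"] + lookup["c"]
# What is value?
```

Trace:
`lookup = {"age": 3, "name": 22, "c": 45}` → lookup = {'age': 3, 'name': 22, 'c': 45}
`value = lookup["age"] + lookup["name"] + lookup["c"]` → value = 70
So value = 70

Answer: 70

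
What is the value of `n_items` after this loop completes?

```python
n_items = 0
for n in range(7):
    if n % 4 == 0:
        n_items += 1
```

Count numbers divisible by 4 in range(7)
`n_items` takes the values: 0 → 1 → 2

Answer: 2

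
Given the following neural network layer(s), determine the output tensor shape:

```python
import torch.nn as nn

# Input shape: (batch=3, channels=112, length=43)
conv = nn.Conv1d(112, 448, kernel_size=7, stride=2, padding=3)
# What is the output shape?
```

Input: (3, 112, 43) -> Output: (3, 448, 22)

Answer: (3, 448, 22)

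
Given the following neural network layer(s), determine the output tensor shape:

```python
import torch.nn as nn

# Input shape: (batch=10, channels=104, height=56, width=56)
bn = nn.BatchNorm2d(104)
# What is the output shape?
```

Input: (10, 104, 56, 56) -> Output: (10, 104, 56, 56)

Answer: (10, 104, 56, 56)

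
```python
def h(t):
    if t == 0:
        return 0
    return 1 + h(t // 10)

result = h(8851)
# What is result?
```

Count of digits of 8851: 4

Answer: 4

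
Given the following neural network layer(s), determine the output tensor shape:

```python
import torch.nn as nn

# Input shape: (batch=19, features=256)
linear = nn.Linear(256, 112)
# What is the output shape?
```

Input: (19, 256) -> Output: (19, 112)

Answer: (19, 112)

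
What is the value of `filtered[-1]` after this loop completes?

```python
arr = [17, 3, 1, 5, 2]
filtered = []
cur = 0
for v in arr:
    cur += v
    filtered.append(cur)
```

Cumulative sum ends at 28
`filtered` takes the values: [] → [17] → [17, 20] → [17, 20, 21] → [17, 20, 21, 26] → [17, 20, 21, 26, 28]
So `filtered[-1]` = 28

Answer: 28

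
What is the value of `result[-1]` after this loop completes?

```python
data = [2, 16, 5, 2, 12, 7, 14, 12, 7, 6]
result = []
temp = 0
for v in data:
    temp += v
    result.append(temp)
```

Cumulative sum ends at 83
`result` takes the values: [] → [2] → [2, 18] → [2, 18, 23] → [2, 18, 23, 25] → [2, 18, 23, 25, 37] → [2, 18, 23, 25, 37, 44] → [2, 18, 23, 25, 37, 44, 58] → [2, 18, 23, 25, 37, 44, 58, 70] → [2, 18, 23, 25, 37, 44, 58, 70, 77] → [2, 18, 23, 25, 37, 44, 58, 70, 77, 83]
So `result[-1]` = 83

Answer: 83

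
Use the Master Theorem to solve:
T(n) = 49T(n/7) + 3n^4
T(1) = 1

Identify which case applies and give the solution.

a=49, b=7, f(n)=3n^4. log_7(49) = 2. Since c=4 > 2 and the regularity condition holds (49(n/7)^4 = (49/7^4)n^4 with 49/7^4 < 1), Case 3 applies: T(n) = Θ(f(n)) = O(n^4).

Answer: O(n^4) - Case 3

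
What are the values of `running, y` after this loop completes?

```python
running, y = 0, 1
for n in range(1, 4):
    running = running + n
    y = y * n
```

Sum and factorial of 1 to 3
`running, y` takes the values: (0, 1) → (1, 1) → (3, 1) → (3, 2) → (6, 2) → (6, 6)

Answer: 6, 6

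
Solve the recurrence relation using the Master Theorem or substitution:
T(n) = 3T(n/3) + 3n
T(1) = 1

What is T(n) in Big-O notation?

By Master Theorem: a=3, b=3, f(n)=3n. Since log_3(3) = 1 and f(n) = Θ(n^1), Case 2 applies. T(n) = O(n log n).

Answer: O(n log n)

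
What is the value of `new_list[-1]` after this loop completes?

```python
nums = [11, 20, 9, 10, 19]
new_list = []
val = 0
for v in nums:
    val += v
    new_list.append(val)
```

Cumulative sum ends at 69
`new_list` takes the values: [] → [11] → [11, 31] → [11, 31, 40] → [11, 31, 40, 50] → [11, 31, 40, 50, 69]
So `new_list[-1]` = 69

Answer: 69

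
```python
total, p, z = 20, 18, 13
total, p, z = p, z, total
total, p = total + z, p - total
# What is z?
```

Trace:
`total, p, z = 20, 18, 13` → total = 20; p = 18; z = 13
`total, p, z = p, z, total` → total = 18; p = 13; z = 20
`total, p = total + z, p - total` → total = 38; p = -5
So z = 20

Answer: 20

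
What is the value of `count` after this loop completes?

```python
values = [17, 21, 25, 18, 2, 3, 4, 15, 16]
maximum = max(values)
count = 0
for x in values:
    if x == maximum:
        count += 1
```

Count of max value 25 in [17, 21, 25, 18, 2, 3, 4, 15, 16]
`count` takes the values: 0 → 1

Answer: 1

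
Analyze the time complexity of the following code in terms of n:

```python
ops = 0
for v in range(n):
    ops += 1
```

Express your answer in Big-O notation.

Each loop level contributes: n. Multiplying the contributions gives O(n).

Answer: O(n)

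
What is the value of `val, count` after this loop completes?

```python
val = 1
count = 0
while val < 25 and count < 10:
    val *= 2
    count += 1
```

Double until >= 25 or 10 iterations
`val, count` takes the values: (1, 0) → (2, 0) → (2, 1) → (4, 1) → (4, 2) → (8, 2) → (8, 3) → (16, 3) → (16, 4) → (32, 4) → (32, 5)

Answer: 32, 5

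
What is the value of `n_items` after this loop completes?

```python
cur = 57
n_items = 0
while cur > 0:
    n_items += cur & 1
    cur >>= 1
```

Count set bits in 57 (binary: 0b111001)
`n_items` takes the values: 0 → 1 → 2 → 3 → 4

Answer: 4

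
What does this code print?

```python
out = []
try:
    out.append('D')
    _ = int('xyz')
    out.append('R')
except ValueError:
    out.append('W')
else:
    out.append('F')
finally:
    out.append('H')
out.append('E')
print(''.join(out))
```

Execution trace: 'D' (try body) → 'W' (except ValueError) → 'H' (finally) → 'E' (after the try/except). Output: DWHE

Answer: DWHE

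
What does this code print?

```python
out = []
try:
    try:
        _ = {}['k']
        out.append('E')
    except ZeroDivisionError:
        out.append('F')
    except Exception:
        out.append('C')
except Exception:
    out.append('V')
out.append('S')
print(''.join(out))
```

Execution trace: 'C' (inner except Exception) → 'S' (after the try/except). Output: CS

Answer: CS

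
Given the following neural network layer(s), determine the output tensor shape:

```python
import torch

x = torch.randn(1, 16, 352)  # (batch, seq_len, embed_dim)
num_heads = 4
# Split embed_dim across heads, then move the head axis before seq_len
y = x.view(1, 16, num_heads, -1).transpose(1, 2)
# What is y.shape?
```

Input: (1, 16, 352) -> head_dim = 352 // 4 = 88; after view: (1, 16, 4, 88) -> after transpose(1, 2): (1, 4, 16, 88) -> Output: (1, 4, 16, 88)

Answer: (1, 4, 16, 88)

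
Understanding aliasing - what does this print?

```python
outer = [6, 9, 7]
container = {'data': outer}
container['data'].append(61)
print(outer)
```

Key concept: dict holds reference to list.
Step by step:
`outer = [6, 9, 7]` → outer = [6, 9, 7]
`container = {'data': outer}` → container = {'data': [6, 9, 7]}
`container['data'].append(61)` → outer = [6, 9, 7, 61]; container = {'data': [6, 9, 7, 61]}
`print(outer)` → prints [6, 9, 7, 61]

Answer: [6, 9, 7, 61]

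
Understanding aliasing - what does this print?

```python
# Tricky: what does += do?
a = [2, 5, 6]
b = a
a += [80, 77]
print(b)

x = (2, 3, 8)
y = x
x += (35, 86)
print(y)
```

Key concept: += behavior differs for mutable vs immutable.
Step by step:
`a = [2, 5, 6]` → a = [2, 5, 6]
`b = a` → b = [2, 5, 6] (same object as a)
`a += [80, 77]` → a = [2, 5, 6, 80, 77] (same object as b); b = [2, 5, 6, 80, 77] (same object as a)
`print(b)` → prints [2, 5, 6, 80, 77]
`x = (2, 3, 8)` → x = (2, 3, 8)
`y = x` → y = (2, 3, 8)
`x += (35, 86)` → x = (2, 3, 8, 35, 86)
`print(y)` → prints (2, 3, 8)

Answer:
[2, 5, 6, 80, 77]
(2, 3, 8)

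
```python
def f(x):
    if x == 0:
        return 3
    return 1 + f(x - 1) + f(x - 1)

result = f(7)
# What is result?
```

f(x) = 1 + 2·f(x-1), f(0)=3. Closed form: (3+1)·2^7 - 1 = 511.

Answer: 511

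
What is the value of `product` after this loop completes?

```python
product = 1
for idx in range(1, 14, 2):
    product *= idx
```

Product of 1, 3, 5, ... up to 13
`product` takes the values: 1 → 3 → 15 → 105 → 945 → 10395 → 135135

Answer: 135135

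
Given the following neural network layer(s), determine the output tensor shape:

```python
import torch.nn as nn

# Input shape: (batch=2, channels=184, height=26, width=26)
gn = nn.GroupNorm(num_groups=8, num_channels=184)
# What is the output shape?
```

Input: (2, 184, 26, 26) -> Output: (2, 184, 26, 26)

Answer: (2, 184, 26, 26)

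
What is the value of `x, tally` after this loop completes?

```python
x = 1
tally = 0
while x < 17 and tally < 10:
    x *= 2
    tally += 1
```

Double until >= 17 or 10 iterations
`x, tally` takes the values: (1, 0) → (2, 0) → (2, 1) → (4, 1) → (4, 2) → (8, 2) → (8, 3) → (16, 3) → (16, 4) → (32, 4) → (32, 5)

Answer: 32, 5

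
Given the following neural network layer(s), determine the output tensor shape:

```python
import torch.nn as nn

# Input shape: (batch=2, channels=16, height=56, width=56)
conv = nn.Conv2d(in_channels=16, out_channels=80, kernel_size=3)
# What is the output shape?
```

Input: (2, 16, 56, 56) -> Output: (2, 80, 54, 54)

Answer: (2, 80, 54, 54)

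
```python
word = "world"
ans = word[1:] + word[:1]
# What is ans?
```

Trace:
`word = "world"` → word = 'world'
`ans = word[1:] + word[:1]` → ans = 'orldw'
So ans = 'orldw'

Answer: 'orldw'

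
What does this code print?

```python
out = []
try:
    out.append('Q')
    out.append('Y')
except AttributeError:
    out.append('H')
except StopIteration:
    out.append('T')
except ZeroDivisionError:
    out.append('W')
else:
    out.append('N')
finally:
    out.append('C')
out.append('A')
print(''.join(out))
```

Execution trace: 'Q' (try body) → 'Y' (try body, no exception) → 'N' (else) → 'C' (finally) → 'A' (after the try/except). Output: QYNCA

Answer: QYNCA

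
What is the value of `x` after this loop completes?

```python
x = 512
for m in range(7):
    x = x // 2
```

Halve 7 times: 512 // 2^7 = 4
`x` takes the values: 512 → 256 → 128 → 64 → 32 → 16 → 8 → 4

Answer: 4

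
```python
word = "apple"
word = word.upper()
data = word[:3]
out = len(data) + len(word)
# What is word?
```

Trace:
`word = "apple"` → word = 'apple'
`word = word.upper()` → word = 'APPLE'
`data = word[:3]` → data = 'APP'
`out = len(data) + len(word)` → out = 8
So word = 'APPLE'

Answer: 'APPLE'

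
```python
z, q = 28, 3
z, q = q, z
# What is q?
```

Trace:
`z, q = 28, 3` → z = 28; q = 3
`z, q = q, z` → z = 3; q = 28
So q = 28

Answer: 28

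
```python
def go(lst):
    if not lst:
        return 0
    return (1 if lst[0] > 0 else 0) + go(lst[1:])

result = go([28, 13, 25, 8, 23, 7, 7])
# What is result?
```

Count of positive elements in [28, 13, 25, 8, 23, 7, 7] = 7

Answer: 7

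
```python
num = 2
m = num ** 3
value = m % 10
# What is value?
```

Trace:
`num = 2` → num = 2
`m = num ** 3` → m = 8
`value = m % 10` → value = 8
So value = 8

Answer: 8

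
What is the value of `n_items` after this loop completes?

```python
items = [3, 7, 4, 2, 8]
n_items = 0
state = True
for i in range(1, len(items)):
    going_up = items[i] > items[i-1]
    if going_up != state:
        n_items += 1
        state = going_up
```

Count direction changes in [3, 7, 4, 2, 8]
`n_items` takes the values: 0 → 1 → 2

Answer: 2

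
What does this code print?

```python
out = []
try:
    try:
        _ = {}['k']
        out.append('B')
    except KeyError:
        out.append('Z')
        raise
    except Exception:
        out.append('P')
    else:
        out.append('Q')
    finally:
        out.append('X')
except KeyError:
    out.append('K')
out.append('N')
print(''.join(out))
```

Execution trace: 'Z' (inner except KeyError) → 'X' (inner finally) → 'K' (outer except KeyError) → 'N' (after the try/except). Output: ZXKN

Answer: ZXKN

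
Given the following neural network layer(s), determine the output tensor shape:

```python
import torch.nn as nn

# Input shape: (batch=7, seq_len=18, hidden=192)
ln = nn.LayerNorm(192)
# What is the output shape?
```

Input: (7, 18, 192) -> Output: (7, 18, 192)

Answer: (7, 18, 192)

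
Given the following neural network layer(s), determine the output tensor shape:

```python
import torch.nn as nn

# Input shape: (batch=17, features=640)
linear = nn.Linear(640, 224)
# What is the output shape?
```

Input: (17, 640) -> Output: (17, 224)

Answer: (17, 224)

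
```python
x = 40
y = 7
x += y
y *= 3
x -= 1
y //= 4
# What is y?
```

Trace:
`x = 40` → x = 40
`y = 7` → y = 7
`x += y` → x = 47
`y *= 3` → y = 21
`x -= 1` → x = 46
`y //= 4` → y = 5
So y = 5

Answer: 5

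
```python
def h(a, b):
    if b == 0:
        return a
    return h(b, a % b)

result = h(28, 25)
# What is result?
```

h(28, 25) -> h(25, 3) -> h(3, 1) -> h(1, 0) -> 1

Answer: 1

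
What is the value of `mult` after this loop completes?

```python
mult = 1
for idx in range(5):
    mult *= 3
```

3^5 = 243
`mult` takes the values: 1 → 3 → 9 → 27 → 81 → 243

Answer: 243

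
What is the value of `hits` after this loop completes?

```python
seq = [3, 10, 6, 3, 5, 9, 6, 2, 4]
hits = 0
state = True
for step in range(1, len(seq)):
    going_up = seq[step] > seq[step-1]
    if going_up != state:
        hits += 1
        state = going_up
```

Count direction changes in [3, 10, 6, 3, 5, 9, 6, 2, 4]
`hits` takes the values: 0 → 1 → 2 → 3 → 4

Answer: 4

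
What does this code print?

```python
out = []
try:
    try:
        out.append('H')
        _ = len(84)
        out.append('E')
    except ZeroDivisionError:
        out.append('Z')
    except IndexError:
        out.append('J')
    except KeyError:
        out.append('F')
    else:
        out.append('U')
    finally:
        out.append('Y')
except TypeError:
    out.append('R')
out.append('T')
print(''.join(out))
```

Execution trace: 'H' (try body) → 'Y' (finally) → 'R' (outer except TypeError) → 'T' (after the try/except). Output: HYRT

Answer: HYRT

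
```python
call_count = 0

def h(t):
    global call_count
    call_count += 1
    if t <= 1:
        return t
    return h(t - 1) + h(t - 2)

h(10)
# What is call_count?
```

Calls(t) = 1 + Calls(t-1) + Calls(t-2); Calls(0)=Calls(1)=1. For t=10 this gives 177.

Answer: 177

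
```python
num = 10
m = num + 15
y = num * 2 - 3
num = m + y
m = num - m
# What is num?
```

Trace:
`num = 10` → num = 10
`m = num + 15` → m = 25
`y = num * 2 - 3` → y = 17
`num = m + y` → num = 42
`m = num - m` → m = 17
So num = 42

Answer: 42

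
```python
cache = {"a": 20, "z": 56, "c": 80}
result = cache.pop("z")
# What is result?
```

Trace:
`cache = {"a": 20, "z": 56, "c": 80}` → cache = {'a': 20, 'z': 56, 'c': 80}
`result = cache.pop("z")` → cache = {'a': 20, 'c': 80}; result = 56
So result = 56

Answer: 56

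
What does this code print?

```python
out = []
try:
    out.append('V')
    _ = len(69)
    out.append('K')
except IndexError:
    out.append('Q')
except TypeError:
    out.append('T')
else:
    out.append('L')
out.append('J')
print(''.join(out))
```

Execution trace: 'V' (try body) → 'T' (except TypeError) → 'J' (after the try/except). Output: VTJ

Answer: VTJ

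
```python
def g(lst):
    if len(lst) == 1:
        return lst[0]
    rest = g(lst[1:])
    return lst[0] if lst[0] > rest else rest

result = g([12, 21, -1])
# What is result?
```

Recursive max over [12, 21, -1] = 21

Answer: 21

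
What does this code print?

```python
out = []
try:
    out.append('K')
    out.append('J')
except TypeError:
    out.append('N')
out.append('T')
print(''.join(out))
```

Execution trace: 'K' (try body) → 'J' (try body, no exception) → 'T' (after the try/except). Output: KJT

Answer: KJT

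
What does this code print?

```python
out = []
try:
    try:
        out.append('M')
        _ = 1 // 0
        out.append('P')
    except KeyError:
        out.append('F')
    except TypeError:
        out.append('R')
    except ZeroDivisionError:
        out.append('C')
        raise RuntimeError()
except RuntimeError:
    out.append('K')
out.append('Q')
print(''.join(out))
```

Execution trace: 'M' (inner try body) → 'C' (inner except ZeroDivisionError) → 'K' (outer except RuntimeError) → 'Q' (after the try/except). Output: MCKQ

Answer: MCKQ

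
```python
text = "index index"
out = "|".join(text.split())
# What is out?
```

Trace:
`text = "index index"` → text = 'index index'
`out = "|".join(text.split())` → out = 'index|index'
So out = 'index|index'

Answer: 'index|index'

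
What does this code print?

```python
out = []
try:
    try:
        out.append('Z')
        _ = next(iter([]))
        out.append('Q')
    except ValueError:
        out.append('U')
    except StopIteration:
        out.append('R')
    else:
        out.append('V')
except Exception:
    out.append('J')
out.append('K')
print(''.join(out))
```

Execution trace: 'Z' (inner try body) → 'R' (inner except StopIteration) → 'K' (after the try/except). Output: ZRK

Answer: ZRK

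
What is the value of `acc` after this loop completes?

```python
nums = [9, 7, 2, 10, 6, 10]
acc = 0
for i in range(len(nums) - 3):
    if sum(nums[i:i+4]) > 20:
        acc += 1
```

Count windows with sum > 20
`acc` takes the values: 0 → 1 → 2 → 3

Answer: 3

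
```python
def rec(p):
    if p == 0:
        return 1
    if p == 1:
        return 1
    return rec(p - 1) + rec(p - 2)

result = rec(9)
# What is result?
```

Build up from base cases: rec(0)=1, rec(1)=1, rec(2)=2, rec(3)=3, rec(4)=5, rec(5)=8, rec(6)=13, ..., rec(9)=55

Answer: 55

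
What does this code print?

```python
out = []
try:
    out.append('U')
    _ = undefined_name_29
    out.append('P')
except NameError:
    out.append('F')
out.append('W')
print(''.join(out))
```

Execution trace: 'U' (try body) → 'F' (except NameError) → 'W' (after the try/except). Output: UFW

Answer: UFW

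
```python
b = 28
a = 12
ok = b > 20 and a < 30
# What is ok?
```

Trace:
`b = 28` → b = 28
`a = 12` → a = 12
`ok = b > 20 and a < 30` → ok = True
So ok = True

Answer: True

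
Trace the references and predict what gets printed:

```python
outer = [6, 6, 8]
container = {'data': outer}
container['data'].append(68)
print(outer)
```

Key concept: dict holds reference to list.
Step by step:
`outer = [6, 6, 8]` → outer = [6, 6, 8]
`container = {'data': outer}` → container = {'data': [6, 6, 8]}
`container['data'].append(68)` → outer = [6, 6, 8, 68]; container = {'data': [6, 6, 8, 68]}
`print(outer)` → prints [6, 6, 8, 68]

Answer: [6, 6, 8, 68]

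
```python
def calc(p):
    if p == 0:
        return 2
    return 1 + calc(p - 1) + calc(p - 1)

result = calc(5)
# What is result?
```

calc(p) = 1 + 2·calc(p-1), calc(0)=2. Closed form: (2+1)·2^5 - 1 = 95.

Answer: 95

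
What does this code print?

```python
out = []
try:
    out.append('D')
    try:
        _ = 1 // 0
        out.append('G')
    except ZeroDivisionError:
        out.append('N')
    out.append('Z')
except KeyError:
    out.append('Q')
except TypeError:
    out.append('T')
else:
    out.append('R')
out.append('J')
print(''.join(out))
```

Execution trace: 'D' (try body) → 'N' (inner except ZeroDivisionError) → 'Z' (try body, no exception) → 'R' (else) → 'J' (after the try/except). Output: DNZRJ

Answer: DNZRJ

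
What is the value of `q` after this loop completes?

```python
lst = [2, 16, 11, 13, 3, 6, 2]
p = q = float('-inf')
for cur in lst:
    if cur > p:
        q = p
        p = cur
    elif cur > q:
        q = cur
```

Second largest (with repeats) in [2, 16, 11, 13, 3, 6, 2]
`q` takes the values: -inf → 2 → 11 → 13

Answer: 13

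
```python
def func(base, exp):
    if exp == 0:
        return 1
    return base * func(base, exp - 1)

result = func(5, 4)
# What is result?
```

func(5, 4) = 5 * 5 * 5 * 5 = 625

Answer: 625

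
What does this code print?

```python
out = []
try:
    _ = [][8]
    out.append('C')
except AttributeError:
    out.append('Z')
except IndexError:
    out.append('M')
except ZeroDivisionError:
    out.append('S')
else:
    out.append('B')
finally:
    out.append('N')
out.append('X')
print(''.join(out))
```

Execution trace: 'M' (except IndexError) → 'N' (finally) → 'X' (after the try/except). Output: MNX

Answer: MNX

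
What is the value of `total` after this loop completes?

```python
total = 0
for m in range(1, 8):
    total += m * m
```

Sum of squares 1² to 7² = 140
`total` takes the values: 0 → 1 → 5 → 14 → 30 → 55 → 91 → 140

Answer: 140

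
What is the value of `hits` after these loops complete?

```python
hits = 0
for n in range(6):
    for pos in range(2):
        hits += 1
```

6 * 2 = 12
`hits` takes the values: 0 → 1 → 2 → 3 → 4 → 5 → 6 → 7 → 8 → 9 → 10 → 11 → 12

Answer: 12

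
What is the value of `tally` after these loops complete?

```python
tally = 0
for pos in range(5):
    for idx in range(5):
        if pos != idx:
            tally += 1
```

5² - 5 (exclude diagonal)
`tally` takes the values: 0 → 1 → 2 → 3 → 4 → 5 → 6 → 7 → 8 → 9 → 10 → 11 → 12 → 13 → 14 → 15 → 16 → 17 → 18 → 19 → 20

Answer: 20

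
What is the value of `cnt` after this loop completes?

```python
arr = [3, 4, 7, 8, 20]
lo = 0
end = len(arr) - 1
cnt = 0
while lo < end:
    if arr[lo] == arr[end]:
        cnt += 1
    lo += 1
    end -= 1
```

Count matching pairs from ends
`cnt` takes the values: 0

Answer: 0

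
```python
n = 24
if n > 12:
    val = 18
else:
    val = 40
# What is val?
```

Trace:
`n = 24` → n = 24
`if n > 12: ...` → n > 12 is True → val = 18
So val = 18

Answer: 18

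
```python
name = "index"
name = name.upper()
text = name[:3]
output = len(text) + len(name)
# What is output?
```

Trace:
`name = "index"` → name = 'index'
`name = name.upper()` → name = 'INDEX'
`text = name[:3]` → text = 'IND'
`output = len(text) + len(name)` → output = 8
So output = 8

Answer: 8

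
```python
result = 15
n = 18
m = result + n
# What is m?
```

Trace:
`result = 15` → result = 15
`n = 18` → n = 18
`m = result + n` → m = 33
So m = 33

Answer: 33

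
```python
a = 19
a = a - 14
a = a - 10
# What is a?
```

Trace:
`a = 19` → a = 19
`a = a - 14` → a = 5
`a = a - 10` → a = -5
So a = -5

Answer: -5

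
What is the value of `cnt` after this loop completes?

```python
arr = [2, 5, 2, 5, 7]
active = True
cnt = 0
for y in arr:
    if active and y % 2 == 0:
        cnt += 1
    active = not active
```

Count even values at even positions
`cnt` takes the values: 0 → 1 → 2

Answer: 2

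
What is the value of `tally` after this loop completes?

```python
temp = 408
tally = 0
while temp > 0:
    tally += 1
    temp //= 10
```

Count digits by repeated division by 10
`tally` takes the values: 0 → 1 → 2 → 3

Answer: 3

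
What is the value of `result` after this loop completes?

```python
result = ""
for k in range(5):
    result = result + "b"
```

Repeat 'b' 5 times
`result` takes the values: "" → "b" → "bb" → "bbb" → "bbbb" → "bbbbb"

Answer: "bbbbb"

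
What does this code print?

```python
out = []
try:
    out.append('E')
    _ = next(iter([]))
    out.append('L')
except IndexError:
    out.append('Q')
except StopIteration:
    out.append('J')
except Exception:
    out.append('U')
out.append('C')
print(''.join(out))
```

Execution trace: 'E' (try body) → 'J' (except StopIteration) → 'C' (after the try/except). Output: EJC

Answer: EJC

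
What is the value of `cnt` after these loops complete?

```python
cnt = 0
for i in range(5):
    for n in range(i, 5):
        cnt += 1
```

Upper triangle: 5 + 4 + ... + 1
`cnt` takes the values: 0 → 1 → 2 → 3 → 4 → 5 → 6 → 7 → 8 → 9 → 10 → 11 → 12 → 13 → 14 → 15

Answer: 15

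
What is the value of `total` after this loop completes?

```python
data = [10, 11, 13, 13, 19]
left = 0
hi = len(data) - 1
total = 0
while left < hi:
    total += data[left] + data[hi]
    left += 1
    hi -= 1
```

Sum of pairs from ends
`total` takes the values: 0 → 29 → 53

Answer: 53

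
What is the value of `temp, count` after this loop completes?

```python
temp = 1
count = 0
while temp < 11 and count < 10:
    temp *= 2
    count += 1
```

Double until >= 11 or 10 iterations
`temp, count` takes the values: (1, 0) → (2, 0) → (2, 1) → (4, 1) → (4, 2) → (8, 2) → (8, 3) → (16, 3) → (16, 4)

Answer: 16, 4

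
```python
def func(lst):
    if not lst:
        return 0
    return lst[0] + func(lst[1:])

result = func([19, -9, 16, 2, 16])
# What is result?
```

19 + (-9) + 16 + 2 + 16 + 0 = 44

Answer: 44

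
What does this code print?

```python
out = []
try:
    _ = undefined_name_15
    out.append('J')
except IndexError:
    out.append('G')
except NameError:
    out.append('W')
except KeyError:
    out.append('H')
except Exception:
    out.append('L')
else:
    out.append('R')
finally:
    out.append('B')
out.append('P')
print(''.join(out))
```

Execution trace: 'W' (except NameError) → 'B' (finally) → 'P' (after the try/except). Output: WBP

Answer: WBP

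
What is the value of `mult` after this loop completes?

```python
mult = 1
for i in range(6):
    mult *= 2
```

2^6 = 64
`mult` takes the values: 1 → 2 → 4 → 8 → 16 → 32 → 64

Answer: 64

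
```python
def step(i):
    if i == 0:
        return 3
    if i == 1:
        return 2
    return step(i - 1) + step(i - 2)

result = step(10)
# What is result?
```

Build up from base cases: step(0)=3, step(1)=2, step(2)=5, step(3)=7, step(4)=12, step(5)=19, step(6)=31, ..., step(10)=212

Answer: 212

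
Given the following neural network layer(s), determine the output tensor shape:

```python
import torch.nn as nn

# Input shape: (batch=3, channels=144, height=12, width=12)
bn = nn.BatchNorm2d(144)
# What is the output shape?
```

Input: (3, 144, 12, 12) -> Output: (3, 144, 12, 12)

Answer: (3, 144, 12, 12)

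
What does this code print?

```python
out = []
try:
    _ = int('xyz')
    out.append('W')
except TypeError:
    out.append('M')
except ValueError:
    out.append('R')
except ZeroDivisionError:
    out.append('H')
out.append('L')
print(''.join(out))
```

Execution trace: 'R' (except ValueError) → 'L' (after the try/except). Output: RL

Answer: RL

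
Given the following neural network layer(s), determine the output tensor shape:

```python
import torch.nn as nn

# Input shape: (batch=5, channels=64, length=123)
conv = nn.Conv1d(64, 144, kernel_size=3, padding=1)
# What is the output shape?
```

Input: (5, 64, 123) -> Output: (5, 144, 123)

Answer: (5, 144, 123)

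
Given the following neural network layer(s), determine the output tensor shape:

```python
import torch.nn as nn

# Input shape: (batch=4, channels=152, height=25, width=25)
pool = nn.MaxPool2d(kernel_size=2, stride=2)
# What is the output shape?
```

Input: (4, 152, 25, 25) -> Output: (4, 152, 12, 12)

Answer: (4, 152, 12, 12)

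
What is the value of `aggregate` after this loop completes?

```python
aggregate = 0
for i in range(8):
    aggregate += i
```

Sum of 0 to 7 = 28
`aggregate` takes the values: 0 → 1 → 3 → 6 → 10 → 15 → 21 → 28

Answer: 28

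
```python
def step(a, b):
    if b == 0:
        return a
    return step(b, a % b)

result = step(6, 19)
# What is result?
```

step(6, 19) -> step(19, 6) -> step(6, 1) -> step(1, 0) -> 1

Answer: 1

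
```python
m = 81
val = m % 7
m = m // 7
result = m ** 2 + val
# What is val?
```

Trace:
`m = 81` → m = 81
`val = m % 7` → val = 4
`m = m // 7` → m = 11
`result = m ** 2 + val` → result = 125
So val = 4

Answer: 4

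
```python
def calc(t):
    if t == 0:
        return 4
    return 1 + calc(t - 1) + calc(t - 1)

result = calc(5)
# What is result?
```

calc(t) = 1 + 2·calc(t-1), calc(0)=4. Closed form: (4+1)·2^5 - 1 = 159.

Answer: 159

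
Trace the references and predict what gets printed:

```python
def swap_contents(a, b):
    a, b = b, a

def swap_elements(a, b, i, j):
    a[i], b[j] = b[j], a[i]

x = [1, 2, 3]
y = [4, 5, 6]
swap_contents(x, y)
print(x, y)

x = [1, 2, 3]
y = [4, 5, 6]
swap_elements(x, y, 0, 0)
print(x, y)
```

Key concept: parameter rebinding vs mutation.
Step by step:
`x = [1, 2, 3]` → x = [1, 2, 3]
`y = [4, 5, 6]` → y = [4, 5, 6]
`swap_contents(x, y)` → no visible change to tracked variables
`print(x, y)` → prints [1, 2, 3] [4, 5, 6]
`x = [1, 2, 3]` → x = [1, 2, 3]
`y = [4, 5, 6]` → y = [4, 5, 6]
`swap_elements(x, y, 0, 0)` → x = [4, 2, 3]; y = [1, 5, 6]
`print(x, y)` → prints [4, 2, 3] [1, 5, 6]

Answer:
[1, 2, 3] [4, 5, 6]
[4, 2, 3] [1, 5, 6]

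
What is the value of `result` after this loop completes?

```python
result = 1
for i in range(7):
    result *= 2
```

2^7 = 128
`result` takes the values: 1 → 2 → 4 → 8 → 16 → 32 → 64 → 128

Answer: 128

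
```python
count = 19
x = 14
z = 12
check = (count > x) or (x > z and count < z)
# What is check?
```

Trace:
`count = 19` → count = 19
`x = 14` → x = 14
`z = 12` → z = 12
`check = (count > x) or (x > z and count < z)` → check = True
So check = True

Answer: True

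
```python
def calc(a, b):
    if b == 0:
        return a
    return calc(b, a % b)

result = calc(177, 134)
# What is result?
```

calc(177, 134) -> calc(134, 43) -> calc(43, 5) -> calc(5, 3) -> calc(3, 2) -> calc(2, 1) -> calc(1, 0) -> 1

Answer: 1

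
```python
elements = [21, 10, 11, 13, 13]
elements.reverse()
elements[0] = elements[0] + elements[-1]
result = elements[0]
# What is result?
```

Trace:
`elements = [21, 10, 11, 13, 13]` → elements = [21, 10, 11, 13, 13]
`elements.reverse()` → elements = [13, 13, 11, 10, 21]
`elements[0] = elements[0] + elements[-1]` → elements = [34, 13, 11, 10, 21]
`result = elements[0]` → result = 34
So result = 34

Answer: 34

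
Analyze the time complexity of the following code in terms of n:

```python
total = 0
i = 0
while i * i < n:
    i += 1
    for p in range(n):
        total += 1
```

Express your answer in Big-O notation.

Each loop level contributes: √n × n. Multiplying the contributions gives O(n√n).

Answer: O(n√n)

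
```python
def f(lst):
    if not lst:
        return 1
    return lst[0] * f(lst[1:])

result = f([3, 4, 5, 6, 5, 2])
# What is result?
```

Product over [3, 4, 5, 6, 5, 2] = 3 * 4 * 5 * 6 * 5 * 2 = 3600

Answer: 3600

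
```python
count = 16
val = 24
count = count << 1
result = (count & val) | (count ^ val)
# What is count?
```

Trace:
`count = 16` → count = 16
`val = 24` → val = 24
`count = count << 1` → count = 32
`result = (count & val) | (count ^ val)` → result = 56
So count = 32

Answer: 32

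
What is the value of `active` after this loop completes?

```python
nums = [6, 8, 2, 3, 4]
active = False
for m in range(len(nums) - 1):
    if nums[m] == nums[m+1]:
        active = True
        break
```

Check consecutive duplicates in [6, 8, 2, 3, 4]
`active` takes the values: False

Answer: False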